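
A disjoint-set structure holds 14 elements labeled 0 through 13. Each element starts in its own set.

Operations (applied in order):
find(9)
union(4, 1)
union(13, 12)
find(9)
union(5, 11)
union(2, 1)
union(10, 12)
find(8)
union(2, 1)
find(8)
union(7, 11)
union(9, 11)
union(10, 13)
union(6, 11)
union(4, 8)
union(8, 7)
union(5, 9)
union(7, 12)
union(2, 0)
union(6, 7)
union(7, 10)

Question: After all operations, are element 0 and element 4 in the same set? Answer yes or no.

Answer: yes

Derivation:
Step 1: find(9) -> no change; set of 9 is {9}
Step 2: union(4, 1) -> merged; set of 4 now {1, 4}
Step 3: union(13, 12) -> merged; set of 13 now {12, 13}
Step 4: find(9) -> no change; set of 9 is {9}
Step 5: union(5, 11) -> merged; set of 5 now {5, 11}
Step 6: union(2, 1) -> merged; set of 2 now {1, 2, 4}
Step 7: union(10, 12) -> merged; set of 10 now {10, 12, 13}
Step 8: find(8) -> no change; set of 8 is {8}
Step 9: union(2, 1) -> already same set; set of 2 now {1, 2, 4}
Step 10: find(8) -> no change; set of 8 is {8}
Step 11: union(7, 11) -> merged; set of 7 now {5, 7, 11}
Step 12: union(9, 11) -> merged; set of 9 now {5, 7, 9, 11}
Step 13: union(10, 13) -> already same set; set of 10 now {10, 12, 13}
Step 14: union(6, 11) -> merged; set of 6 now {5, 6, 7, 9, 11}
Step 15: union(4, 8) -> merged; set of 4 now {1, 2, 4, 8}
Step 16: union(8, 7) -> merged; set of 8 now {1, 2, 4, 5, 6, 7, 8, 9, 11}
Step 17: union(5, 9) -> already same set; set of 5 now {1, 2, 4, 5, 6, 7, 8, 9, 11}
Step 18: union(7, 12) -> merged; set of 7 now {1, 2, 4, 5, 6, 7, 8, 9, 10, 11, 12, 13}
Step 19: union(2, 0) -> merged; set of 2 now {0, 1, 2, 4, 5, 6, 7, 8, 9, 10, 11, 12, 13}
Step 20: union(6, 7) -> already same set; set of 6 now {0, 1, 2, 4, 5, 6, 7, 8, 9, 10, 11, 12, 13}
Step 21: union(7, 10) -> already same set; set of 7 now {0, 1, 2, 4, 5, 6, 7, 8, 9, 10, 11, 12, 13}
Set of 0: {0, 1, 2, 4, 5, 6, 7, 8, 9, 10, 11, 12, 13}; 4 is a member.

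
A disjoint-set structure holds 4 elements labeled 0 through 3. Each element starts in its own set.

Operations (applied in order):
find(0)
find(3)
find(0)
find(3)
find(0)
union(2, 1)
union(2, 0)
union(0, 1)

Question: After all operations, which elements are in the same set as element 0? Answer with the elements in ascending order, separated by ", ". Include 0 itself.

Step 1: find(0) -> no change; set of 0 is {0}
Step 2: find(3) -> no change; set of 3 is {3}
Step 3: find(0) -> no change; set of 0 is {0}
Step 4: find(3) -> no change; set of 3 is {3}
Step 5: find(0) -> no change; set of 0 is {0}
Step 6: union(2, 1) -> merged; set of 2 now {1, 2}
Step 7: union(2, 0) -> merged; set of 2 now {0, 1, 2}
Step 8: union(0, 1) -> already same set; set of 0 now {0, 1, 2}
Component of 0: {0, 1, 2}

Answer: 0, 1, 2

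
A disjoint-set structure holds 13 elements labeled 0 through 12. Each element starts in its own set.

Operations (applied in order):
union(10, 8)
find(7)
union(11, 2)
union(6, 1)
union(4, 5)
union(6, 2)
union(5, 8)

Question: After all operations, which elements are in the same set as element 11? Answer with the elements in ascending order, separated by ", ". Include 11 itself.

Answer: 1, 2, 6, 11

Derivation:
Step 1: union(10, 8) -> merged; set of 10 now {8, 10}
Step 2: find(7) -> no change; set of 7 is {7}
Step 3: union(11, 2) -> merged; set of 11 now {2, 11}
Step 4: union(6, 1) -> merged; set of 6 now {1, 6}
Step 5: union(4, 5) -> merged; set of 4 now {4, 5}
Step 6: union(6, 2) -> merged; set of 6 now {1, 2, 6, 11}
Step 7: union(5, 8) -> merged; set of 5 now {4, 5, 8, 10}
Component of 11: {1, 2, 6, 11}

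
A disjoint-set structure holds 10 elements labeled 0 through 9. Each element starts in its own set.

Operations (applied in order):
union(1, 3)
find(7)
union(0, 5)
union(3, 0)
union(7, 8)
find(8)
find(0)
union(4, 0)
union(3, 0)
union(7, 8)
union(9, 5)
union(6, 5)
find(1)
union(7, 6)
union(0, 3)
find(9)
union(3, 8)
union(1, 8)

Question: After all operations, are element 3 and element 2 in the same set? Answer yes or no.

Step 1: union(1, 3) -> merged; set of 1 now {1, 3}
Step 2: find(7) -> no change; set of 7 is {7}
Step 3: union(0, 5) -> merged; set of 0 now {0, 5}
Step 4: union(3, 0) -> merged; set of 3 now {0, 1, 3, 5}
Step 5: union(7, 8) -> merged; set of 7 now {7, 8}
Step 6: find(8) -> no change; set of 8 is {7, 8}
Step 7: find(0) -> no change; set of 0 is {0, 1, 3, 5}
Step 8: union(4, 0) -> merged; set of 4 now {0, 1, 3, 4, 5}
Step 9: union(3, 0) -> already same set; set of 3 now {0, 1, 3, 4, 5}
Step 10: union(7, 8) -> already same set; set of 7 now {7, 8}
Step 11: union(9, 5) -> merged; set of 9 now {0, 1, 3, 4, 5, 9}
Step 12: union(6, 5) -> merged; set of 6 now {0, 1, 3, 4, 5, 6, 9}
Step 13: find(1) -> no change; set of 1 is {0, 1, 3, 4, 5, 6, 9}
Step 14: union(7, 6) -> merged; set of 7 now {0, 1, 3, 4, 5, 6, 7, 8, 9}
Step 15: union(0, 3) -> already same set; set of 0 now {0, 1, 3, 4, 5, 6, 7, 8, 9}
Step 16: find(9) -> no change; set of 9 is {0, 1, 3, 4, 5, 6, 7, 8, 9}
Step 17: union(3, 8) -> already same set; set of 3 now {0, 1, 3, 4, 5, 6, 7, 8, 9}
Step 18: union(1, 8) -> already same set; set of 1 now {0, 1, 3, 4, 5, 6, 7, 8, 9}
Set of 3: {0, 1, 3, 4, 5, 6, 7, 8, 9}; 2 is not a member.

Answer: no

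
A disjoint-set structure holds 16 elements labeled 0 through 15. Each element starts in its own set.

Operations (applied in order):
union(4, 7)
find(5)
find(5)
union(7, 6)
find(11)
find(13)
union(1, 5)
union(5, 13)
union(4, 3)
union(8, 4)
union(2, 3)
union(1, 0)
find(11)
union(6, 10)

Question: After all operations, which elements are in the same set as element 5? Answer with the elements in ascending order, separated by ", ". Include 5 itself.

Answer: 0, 1, 5, 13

Derivation:
Step 1: union(4, 7) -> merged; set of 4 now {4, 7}
Step 2: find(5) -> no change; set of 5 is {5}
Step 3: find(5) -> no change; set of 5 is {5}
Step 4: union(7, 6) -> merged; set of 7 now {4, 6, 7}
Step 5: find(11) -> no change; set of 11 is {11}
Step 6: find(13) -> no change; set of 13 is {13}
Step 7: union(1, 5) -> merged; set of 1 now {1, 5}
Step 8: union(5, 13) -> merged; set of 5 now {1, 5, 13}
Step 9: union(4, 3) -> merged; set of 4 now {3, 4, 6, 7}
Step 10: union(8, 4) -> merged; set of 8 now {3, 4, 6, 7, 8}
Step 11: union(2, 3) -> merged; set of 2 now {2, 3, 4, 6, 7, 8}
Step 12: union(1, 0) -> merged; set of 1 now {0, 1, 5, 13}
Step 13: find(11) -> no change; set of 11 is {11}
Step 14: union(6, 10) -> merged; set of 6 now {2, 3, 4, 6, 7, 8, 10}
Component of 5: {0, 1, 5, 13}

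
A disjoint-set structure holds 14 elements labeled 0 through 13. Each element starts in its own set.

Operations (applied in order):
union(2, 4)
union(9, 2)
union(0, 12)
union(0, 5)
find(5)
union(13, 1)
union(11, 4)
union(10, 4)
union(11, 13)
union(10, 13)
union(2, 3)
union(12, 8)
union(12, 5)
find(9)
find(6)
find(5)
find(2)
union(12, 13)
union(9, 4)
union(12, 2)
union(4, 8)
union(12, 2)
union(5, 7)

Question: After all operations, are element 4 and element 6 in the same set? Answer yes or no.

Step 1: union(2, 4) -> merged; set of 2 now {2, 4}
Step 2: union(9, 2) -> merged; set of 9 now {2, 4, 9}
Step 3: union(0, 12) -> merged; set of 0 now {0, 12}
Step 4: union(0, 5) -> merged; set of 0 now {0, 5, 12}
Step 5: find(5) -> no change; set of 5 is {0, 5, 12}
Step 6: union(13, 1) -> merged; set of 13 now {1, 13}
Step 7: union(11, 4) -> merged; set of 11 now {2, 4, 9, 11}
Step 8: union(10, 4) -> merged; set of 10 now {2, 4, 9, 10, 11}
Step 9: union(11, 13) -> merged; set of 11 now {1, 2, 4, 9, 10, 11, 13}
Step 10: union(10, 13) -> already same set; set of 10 now {1, 2, 4, 9, 10, 11, 13}
Step 11: union(2, 3) -> merged; set of 2 now {1, 2, 3, 4, 9, 10, 11, 13}
Step 12: union(12, 8) -> merged; set of 12 now {0, 5, 8, 12}
Step 13: union(12, 5) -> already same set; set of 12 now {0, 5, 8, 12}
Step 14: find(9) -> no change; set of 9 is {1, 2, 3, 4, 9, 10, 11, 13}
Step 15: find(6) -> no change; set of 6 is {6}
Step 16: find(5) -> no change; set of 5 is {0, 5, 8, 12}
Step 17: find(2) -> no change; set of 2 is {1, 2, 3, 4, 9, 10, 11, 13}
Step 18: union(12, 13) -> merged; set of 12 now {0, 1, 2, 3, 4, 5, 8, 9, 10, 11, 12, 13}
Step 19: union(9, 4) -> already same set; set of 9 now {0, 1, 2, 3, 4, 5, 8, 9, 10, 11, 12, 13}
Step 20: union(12, 2) -> already same set; set of 12 now {0, 1, 2, 3, 4, 5, 8, 9, 10, 11, 12, 13}
Step 21: union(4, 8) -> already same set; set of 4 now {0, 1, 2, 3, 4, 5, 8, 9, 10, 11, 12, 13}
Step 22: union(12, 2) -> already same set; set of 12 now {0, 1, 2, 3, 4, 5, 8, 9, 10, 11, 12, 13}
Step 23: union(5, 7) -> merged; set of 5 now {0, 1, 2, 3, 4, 5, 7, 8, 9, 10, 11, 12, 13}
Set of 4: {0, 1, 2, 3, 4, 5, 7, 8, 9, 10, 11, 12, 13}; 6 is not a member.

Answer: no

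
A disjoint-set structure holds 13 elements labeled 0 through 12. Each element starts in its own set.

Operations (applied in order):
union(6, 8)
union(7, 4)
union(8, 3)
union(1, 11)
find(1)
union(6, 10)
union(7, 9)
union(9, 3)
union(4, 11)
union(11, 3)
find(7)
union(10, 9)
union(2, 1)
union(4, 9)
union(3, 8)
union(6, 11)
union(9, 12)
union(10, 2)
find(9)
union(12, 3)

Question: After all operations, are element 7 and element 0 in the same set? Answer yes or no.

Answer: no

Derivation:
Step 1: union(6, 8) -> merged; set of 6 now {6, 8}
Step 2: union(7, 4) -> merged; set of 7 now {4, 7}
Step 3: union(8, 3) -> merged; set of 8 now {3, 6, 8}
Step 4: union(1, 11) -> merged; set of 1 now {1, 11}
Step 5: find(1) -> no change; set of 1 is {1, 11}
Step 6: union(6, 10) -> merged; set of 6 now {3, 6, 8, 10}
Step 7: union(7, 9) -> merged; set of 7 now {4, 7, 9}
Step 8: union(9, 3) -> merged; set of 9 now {3, 4, 6, 7, 8, 9, 10}
Step 9: union(4, 11) -> merged; set of 4 now {1, 3, 4, 6, 7, 8, 9, 10, 11}
Step 10: union(11, 3) -> already same set; set of 11 now {1, 3, 4, 6, 7, 8, 9, 10, 11}
Step 11: find(7) -> no change; set of 7 is {1, 3, 4, 6, 7, 8, 9, 10, 11}
Step 12: union(10, 9) -> already same set; set of 10 now {1, 3, 4, 6, 7, 8, 9, 10, 11}
Step 13: union(2, 1) -> merged; set of 2 now {1, 2, 3, 4, 6, 7, 8, 9, 10, 11}
Step 14: union(4, 9) -> already same set; set of 4 now {1, 2, 3, 4, 6, 7, 8, 9, 10, 11}
Step 15: union(3, 8) -> already same set; set of 3 now {1, 2, 3, 4, 6, 7, 8, 9, 10, 11}
Step 16: union(6, 11) -> already same set; set of 6 now {1, 2, 3, 4, 6, 7, 8, 9, 10, 11}
Step 17: union(9, 12) -> merged; set of 9 now {1, 2, 3, 4, 6, 7, 8, 9, 10, 11, 12}
Step 18: union(10, 2) -> already same set; set of 10 now {1, 2, 3, 4, 6, 7, 8, 9, 10, 11, 12}
Step 19: find(9) -> no change; set of 9 is {1, 2, 3, 4, 6, 7, 8, 9, 10, 11, 12}
Step 20: union(12, 3) -> already same set; set of 12 now {1, 2, 3, 4, 6, 7, 8, 9, 10, 11, 12}
Set of 7: {1, 2, 3, 4, 6, 7, 8, 9, 10, 11, 12}; 0 is not a member.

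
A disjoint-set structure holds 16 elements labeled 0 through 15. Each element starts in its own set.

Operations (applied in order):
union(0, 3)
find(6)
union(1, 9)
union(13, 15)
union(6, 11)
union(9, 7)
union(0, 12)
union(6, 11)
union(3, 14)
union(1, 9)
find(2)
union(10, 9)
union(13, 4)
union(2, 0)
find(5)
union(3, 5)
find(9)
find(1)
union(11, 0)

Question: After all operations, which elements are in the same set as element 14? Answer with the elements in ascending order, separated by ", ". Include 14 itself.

Answer: 0, 2, 3, 5, 6, 11, 12, 14

Derivation:
Step 1: union(0, 3) -> merged; set of 0 now {0, 3}
Step 2: find(6) -> no change; set of 6 is {6}
Step 3: union(1, 9) -> merged; set of 1 now {1, 9}
Step 4: union(13, 15) -> merged; set of 13 now {13, 15}
Step 5: union(6, 11) -> merged; set of 6 now {6, 11}
Step 6: union(9, 7) -> merged; set of 9 now {1, 7, 9}
Step 7: union(0, 12) -> merged; set of 0 now {0, 3, 12}
Step 8: union(6, 11) -> already same set; set of 6 now {6, 11}
Step 9: union(3, 14) -> merged; set of 3 now {0, 3, 12, 14}
Step 10: union(1, 9) -> already same set; set of 1 now {1, 7, 9}
Step 11: find(2) -> no change; set of 2 is {2}
Step 12: union(10, 9) -> merged; set of 10 now {1, 7, 9, 10}
Step 13: union(13, 4) -> merged; set of 13 now {4, 13, 15}
Step 14: union(2, 0) -> merged; set of 2 now {0, 2, 3, 12, 14}
Step 15: find(5) -> no change; set of 5 is {5}
Step 16: union(3, 5) -> merged; set of 3 now {0, 2, 3, 5, 12, 14}
Step 17: find(9) -> no change; set of 9 is {1, 7, 9, 10}
Step 18: find(1) -> no change; set of 1 is {1, 7, 9, 10}
Step 19: union(11, 0) -> merged; set of 11 now {0, 2, 3, 5, 6, 11, 12, 14}
Component of 14: {0, 2, 3, 5, 6, 11, 12, 14}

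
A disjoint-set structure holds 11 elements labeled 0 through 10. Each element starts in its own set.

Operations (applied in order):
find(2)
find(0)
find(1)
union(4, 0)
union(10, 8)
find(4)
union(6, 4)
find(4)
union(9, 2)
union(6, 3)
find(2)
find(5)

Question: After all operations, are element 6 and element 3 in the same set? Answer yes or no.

Step 1: find(2) -> no change; set of 2 is {2}
Step 2: find(0) -> no change; set of 0 is {0}
Step 3: find(1) -> no change; set of 1 is {1}
Step 4: union(4, 0) -> merged; set of 4 now {0, 4}
Step 5: union(10, 8) -> merged; set of 10 now {8, 10}
Step 6: find(4) -> no change; set of 4 is {0, 4}
Step 7: union(6, 4) -> merged; set of 6 now {0, 4, 6}
Step 8: find(4) -> no change; set of 4 is {0, 4, 6}
Step 9: union(9, 2) -> merged; set of 9 now {2, 9}
Step 10: union(6, 3) -> merged; set of 6 now {0, 3, 4, 6}
Step 11: find(2) -> no change; set of 2 is {2, 9}
Step 12: find(5) -> no change; set of 5 is {5}
Set of 6: {0, 3, 4, 6}; 3 is a member.

Answer: yes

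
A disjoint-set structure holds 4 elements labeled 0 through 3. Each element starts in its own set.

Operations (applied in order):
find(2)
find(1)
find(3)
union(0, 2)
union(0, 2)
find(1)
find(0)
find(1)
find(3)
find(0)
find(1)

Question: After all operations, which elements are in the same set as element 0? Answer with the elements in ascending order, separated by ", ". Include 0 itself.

Step 1: find(2) -> no change; set of 2 is {2}
Step 2: find(1) -> no change; set of 1 is {1}
Step 3: find(3) -> no change; set of 3 is {3}
Step 4: union(0, 2) -> merged; set of 0 now {0, 2}
Step 5: union(0, 2) -> already same set; set of 0 now {0, 2}
Step 6: find(1) -> no change; set of 1 is {1}
Step 7: find(0) -> no change; set of 0 is {0, 2}
Step 8: find(1) -> no change; set of 1 is {1}
Step 9: find(3) -> no change; set of 3 is {3}
Step 10: find(0) -> no change; set of 0 is {0, 2}
Step 11: find(1) -> no change; set of 1 is {1}
Component of 0: {0, 2}

Answer: 0, 2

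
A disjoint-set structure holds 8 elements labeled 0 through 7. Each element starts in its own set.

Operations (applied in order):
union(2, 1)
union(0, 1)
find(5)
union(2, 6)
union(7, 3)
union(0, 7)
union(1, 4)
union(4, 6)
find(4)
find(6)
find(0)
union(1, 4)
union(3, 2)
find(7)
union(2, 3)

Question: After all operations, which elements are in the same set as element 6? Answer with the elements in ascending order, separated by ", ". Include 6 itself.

Answer: 0, 1, 2, 3, 4, 6, 7

Derivation:
Step 1: union(2, 1) -> merged; set of 2 now {1, 2}
Step 2: union(0, 1) -> merged; set of 0 now {0, 1, 2}
Step 3: find(5) -> no change; set of 5 is {5}
Step 4: union(2, 6) -> merged; set of 2 now {0, 1, 2, 6}
Step 5: union(7, 3) -> merged; set of 7 now {3, 7}
Step 6: union(0, 7) -> merged; set of 0 now {0, 1, 2, 3, 6, 7}
Step 7: union(1, 4) -> merged; set of 1 now {0, 1, 2, 3, 4, 6, 7}
Step 8: union(4, 6) -> already same set; set of 4 now {0, 1, 2, 3, 4, 6, 7}
Step 9: find(4) -> no change; set of 4 is {0, 1, 2, 3, 4, 6, 7}
Step 10: find(6) -> no change; set of 6 is {0, 1, 2, 3, 4, 6, 7}
Step 11: find(0) -> no change; set of 0 is {0, 1, 2, 3, 4, 6, 7}
Step 12: union(1, 4) -> already same set; set of 1 now {0, 1, 2, 3, 4, 6, 7}
Step 13: union(3, 2) -> already same set; set of 3 now {0, 1, 2, 3, 4, 6, 7}
Step 14: find(7) -> no change; set of 7 is {0, 1, 2, 3, 4, 6, 7}
Step 15: union(2, 3) -> already same set; set of 2 now {0, 1, 2, 3, 4, 6, 7}
Component of 6: {0, 1, 2, 3, 4, 6, 7}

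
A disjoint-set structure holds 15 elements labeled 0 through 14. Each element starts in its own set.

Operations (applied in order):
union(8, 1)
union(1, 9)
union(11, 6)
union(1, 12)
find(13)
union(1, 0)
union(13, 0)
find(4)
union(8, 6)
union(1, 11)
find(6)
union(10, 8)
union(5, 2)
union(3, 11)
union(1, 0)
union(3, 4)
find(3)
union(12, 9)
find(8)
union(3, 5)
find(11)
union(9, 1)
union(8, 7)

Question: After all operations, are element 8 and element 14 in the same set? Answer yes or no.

Step 1: union(8, 1) -> merged; set of 8 now {1, 8}
Step 2: union(1, 9) -> merged; set of 1 now {1, 8, 9}
Step 3: union(11, 6) -> merged; set of 11 now {6, 11}
Step 4: union(1, 12) -> merged; set of 1 now {1, 8, 9, 12}
Step 5: find(13) -> no change; set of 13 is {13}
Step 6: union(1, 0) -> merged; set of 1 now {0, 1, 8, 9, 12}
Step 7: union(13, 0) -> merged; set of 13 now {0, 1, 8, 9, 12, 13}
Step 8: find(4) -> no change; set of 4 is {4}
Step 9: union(8, 6) -> merged; set of 8 now {0, 1, 6, 8, 9, 11, 12, 13}
Step 10: union(1, 11) -> already same set; set of 1 now {0, 1, 6, 8, 9, 11, 12, 13}
Step 11: find(6) -> no change; set of 6 is {0, 1, 6, 8, 9, 11, 12, 13}
Step 12: union(10, 8) -> merged; set of 10 now {0, 1, 6, 8, 9, 10, 11, 12, 13}
Step 13: union(5, 2) -> merged; set of 5 now {2, 5}
Step 14: union(3, 11) -> merged; set of 3 now {0, 1, 3, 6, 8, 9, 10, 11, 12, 13}
Step 15: union(1, 0) -> already same set; set of 1 now {0, 1, 3, 6, 8, 9, 10, 11, 12, 13}
Step 16: union(3, 4) -> merged; set of 3 now {0, 1, 3, 4, 6, 8, 9, 10, 11, 12, 13}
Step 17: find(3) -> no change; set of 3 is {0, 1, 3, 4, 6, 8, 9, 10, 11, 12, 13}
Step 18: union(12, 9) -> already same set; set of 12 now {0, 1, 3, 4, 6, 8, 9, 10, 11, 12, 13}
Step 19: find(8) -> no change; set of 8 is {0, 1, 3, 4, 6, 8, 9, 10, 11, 12, 13}
Step 20: union(3, 5) -> merged; set of 3 now {0, 1, 2, 3, 4, 5, 6, 8, 9, 10, 11, 12, 13}
Step 21: find(11) -> no change; set of 11 is {0, 1, 2, 3, 4, 5, 6, 8, 9, 10, 11, 12, 13}
Step 22: union(9, 1) -> already same set; set of 9 now {0, 1, 2, 3, 4, 5, 6, 8, 9, 10, 11, 12, 13}
Step 23: union(8, 7) -> merged; set of 8 now {0, 1, 2, 3, 4, 5, 6, 7, 8, 9, 10, 11, 12, 13}
Set of 8: {0, 1, 2, 3, 4, 5, 6, 7, 8, 9, 10, 11, 12, 13}; 14 is not a member.

Answer: no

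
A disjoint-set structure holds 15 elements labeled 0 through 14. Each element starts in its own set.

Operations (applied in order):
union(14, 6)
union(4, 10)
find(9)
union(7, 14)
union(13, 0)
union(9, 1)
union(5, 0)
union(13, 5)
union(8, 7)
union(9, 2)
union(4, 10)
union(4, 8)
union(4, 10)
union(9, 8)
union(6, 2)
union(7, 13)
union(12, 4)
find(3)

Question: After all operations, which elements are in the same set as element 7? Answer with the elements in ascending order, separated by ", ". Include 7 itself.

Answer: 0, 1, 2, 4, 5, 6, 7, 8, 9, 10, 12, 13, 14

Derivation:
Step 1: union(14, 6) -> merged; set of 14 now {6, 14}
Step 2: union(4, 10) -> merged; set of 4 now {4, 10}
Step 3: find(9) -> no change; set of 9 is {9}
Step 4: union(7, 14) -> merged; set of 7 now {6, 7, 14}
Step 5: union(13, 0) -> merged; set of 13 now {0, 13}
Step 6: union(9, 1) -> merged; set of 9 now {1, 9}
Step 7: union(5, 0) -> merged; set of 5 now {0, 5, 13}
Step 8: union(13, 5) -> already same set; set of 13 now {0, 5, 13}
Step 9: union(8, 7) -> merged; set of 8 now {6, 7, 8, 14}
Step 10: union(9, 2) -> merged; set of 9 now {1, 2, 9}
Step 11: union(4, 10) -> already same set; set of 4 now {4, 10}
Step 12: union(4, 8) -> merged; set of 4 now {4, 6, 7, 8, 10, 14}
Step 13: union(4, 10) -> already same set; set of 4 now {4, 6, 7, 8, 10, 14}
Step 14: union(9, 8) -> merged; set of 9 now {1, 2, 4, 6, 7, 8, 9, 10, 14}
Step 15: union(6, 2) -> already same set; set of 6 now {1, 2, 4, 6, 7, 8, 9, 10, 14}
Step 16: union(7, 13) -> merged; set of 7 now {0, 1, 2, 4, 5, 6, 7, 8, 9, 10, 13, 14}
Step 17: union(12, 4) -> merged; set of 12 now {0, 1, 2, 4, 5, 6, 7, 8, 9, 10, 12, 13, 14}
Step 18: find(3) -> no change; set of 3 is {3}
Component of 7: {0, 1, 2, 4, 5, 6, 7, 8, 9, 10, 12, 13, 14}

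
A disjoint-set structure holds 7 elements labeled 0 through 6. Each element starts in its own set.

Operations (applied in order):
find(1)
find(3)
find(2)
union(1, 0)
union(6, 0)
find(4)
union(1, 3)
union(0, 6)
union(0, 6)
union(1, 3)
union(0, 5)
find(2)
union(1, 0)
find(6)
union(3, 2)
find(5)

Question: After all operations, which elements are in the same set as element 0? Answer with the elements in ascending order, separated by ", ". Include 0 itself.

Answer: 0, 1, 2, 3, 5, 6

Derivation:
Step 1: find(1) -> no change; set of 1 is {1}
Step 2: find(3) -> no change; set of 3 is {3}
Step 3: find(2) -> no change; set of 2 is {2}
Step 4: union(1, 0) -> merged; set of 1 now {0, 1}
Step 5: union(6, 0) -> merged; set of 6 now {0, 1, 6}
Step 6: find(4) -> no change; set of 4 is {4}
Step 7: union(1, 3) -> merged; set of 1 now {0, 1, 3, 6}
Step 8: union(0, 6) -> already same set; set of 0 now {0, 1, 3, 6}
Step 9: union(0, 6) -> already same set; set of 0 now {0, 1, 3, 6}
Step 10: union(1, 3) -> already same set; set of 1 now {0, 1, 3, 6}
Step 11: union(0, 5) -> merged; set of 0 now {0, 1, 3, 5, 6}
Step 12: find(2) -> no change; set of 2 is {2}
Step 13: union(1, 0) -> already same set; set of 1 now {0, 1, 3, 5, 6}
Step 14: find(6) -> no change; set of 6 is {0, 1, 3, 5, 6}
Step 15: union(3, 2) -> merged; set of 3 now {0, 1, 2, 3, 5, 6}
Step 16: find(5) -> no change; set of 5 is {0, 1, 2, 3, 5, 6}
Component of 0: {0, 1, 2, 3, 5, 6}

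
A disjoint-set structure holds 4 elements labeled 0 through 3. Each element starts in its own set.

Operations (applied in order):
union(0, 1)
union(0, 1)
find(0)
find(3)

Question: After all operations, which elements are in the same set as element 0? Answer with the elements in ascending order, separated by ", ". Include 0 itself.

Step 1: union(0, 1) -> merged; set of 0 now {0, 1}
Step 2: union(0, 1) -> already same set; set of 0 now {0, 1}
Step 3: find(0) -> no change; set of 0 is {0, 1}
Step 4: find(3) -> no change; set of 3 is {3}
Component of 0: {0, 1}

Answer: 0, 1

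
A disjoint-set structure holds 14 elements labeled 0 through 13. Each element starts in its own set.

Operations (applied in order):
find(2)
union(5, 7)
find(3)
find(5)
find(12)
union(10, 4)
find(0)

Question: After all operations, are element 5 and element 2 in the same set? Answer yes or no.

Step 1: find(2) -> no change; set of 2 is {2}
Step 2: union(5, 7) -> merged; set of 5 now {5, 7}
Step 3: find(3) -> no change; set of 3 is {3}
Step 4: find(5) -> no change; set of 5 is {5, 7}
Step 5: find(12) -> no change; set of 12 is {12}
Step 6: union(10, 4) -> merged; set of 10 now {4, 10}
Step 7: find(0) -> no change; set of 0 is {0}
Set of 5: {5, 7}; 2 is not a member.

Answer: no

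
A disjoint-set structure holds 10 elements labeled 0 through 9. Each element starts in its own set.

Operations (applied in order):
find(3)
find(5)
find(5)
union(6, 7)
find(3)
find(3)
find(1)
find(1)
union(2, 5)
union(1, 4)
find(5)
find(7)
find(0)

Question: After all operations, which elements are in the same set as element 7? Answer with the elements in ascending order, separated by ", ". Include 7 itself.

Step 1: find(3) -> no change; set of 3 is {3}
Step 2: find(5) -> no change; set of 5 is {5}
Step 3: find(5) -> no change; set of 5 is {5}
Step 4: union(6, 7) -> merged; set of 6 now {6, 7}
Step 5: find(3) -> no change; set of 3 is {3}
Step 6: find(3) -> no change; set of 3 is {3}
Step 7: find(1) -> no change; set of 1 is {1}
Step 8: find(1) -> no change; set of 1 is {1}
Step 9: union(2, 5) -> merged; set of 2 now {2, 5}
Step 10: union(1, 4) -> merged; set of 1 now {1, 4}
Step 11: find(5) -> no change; set of 5 is {2, 5}
Step 12: find(7) -> no change; set of 7 is {6, 7}
Step 13: find(0) -> no change; set of 0 is {0}
Component of 7: {6, 7}

Answer: 6, 7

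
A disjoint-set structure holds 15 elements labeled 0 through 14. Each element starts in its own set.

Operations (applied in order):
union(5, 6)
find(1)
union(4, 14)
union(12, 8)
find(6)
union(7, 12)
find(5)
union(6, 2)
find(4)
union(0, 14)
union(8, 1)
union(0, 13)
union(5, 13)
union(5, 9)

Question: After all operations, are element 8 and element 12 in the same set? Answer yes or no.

Answer: yes

Derivation:
Step 1: union(5, 6) -> merged; set of 5 now {5, 6}
Step 2: find(1) -> no change; set of 1 is {1}
Step 3: union(4, 14) -> merged; set of 4 now {4, 14}
Step 4: union(12, 8) -> merged; set of 12 now {8, 12}
Step 5: find(6) -> no change; set of 6 is {5, 6}
Step 6: union(7, 12) -> merged; set of 7 now {7, 8, 12}
Step 7: find(5) -> no change; set of 5 is {5, 6}
Step 8: union(6, 2) -> merged; set of 6 now {2, 5, 6}
Step 9: find(4) -> no change; set of 4 is {4, 14}
Step 10: union(0, 14) -> merged; set of 0 now {0, 4, 14}
Step 11: union(8, 1) -> merged; set of 8 now {1, 7, 8, 12}
Step 12: union(0, 13) -> merged; set of 0 now {0, 4, 13, 14}
Step 13: union(5, 13) -> merged; set of 5 now {0, 2, 4, 5, 6, 13, 14}
Step 14: union(5, 9) -> merged; set of 5 now {0, 2, 4, 5, 6, 9, 13, 14}
Set of 8: {1, 7, 8, 12}; 12 is a member.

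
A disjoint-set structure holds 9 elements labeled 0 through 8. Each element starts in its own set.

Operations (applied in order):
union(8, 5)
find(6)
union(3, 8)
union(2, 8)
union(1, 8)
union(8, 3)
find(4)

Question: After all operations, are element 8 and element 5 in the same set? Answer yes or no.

Step 1: union(8, 5) -> merged; set of 8 now {5, 8}
Step 2: find(6) -> no change; set of 6 is {6}
Step 3: union(3, 8) -> merged; set of 3 now {3, 5, 8}
Step 4: union(2, 8) -> merged; set of 2 now {2, 3, 5, 8}
Step 5: union(1, 8) -> merged; set of 1 now {1, 2, 3, 5, 8}
Step 6: union(8, 3) -> already same set; set of 8 now {1, 2, 3, 5, 8}
Step 7: find(4) -> no change; set of 4 is {4}
Set of 8: {1, 2, 3, 5, 8}; 5 is a member.

Answer: yes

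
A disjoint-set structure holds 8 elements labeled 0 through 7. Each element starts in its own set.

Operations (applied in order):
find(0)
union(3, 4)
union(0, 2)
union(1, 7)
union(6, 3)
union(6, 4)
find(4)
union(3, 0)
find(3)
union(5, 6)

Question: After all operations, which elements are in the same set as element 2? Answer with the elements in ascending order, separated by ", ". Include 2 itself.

Answer: 0, 2, 3, 4, 5, 6

Derivation:
Step 1: find(0) -> no change; set of 0 is {0}
Step 2: union(3, 4) -> merged; set of 3 now {3, 4}
Step 3: union(0, 2) -> merged; set of 0 now {0, 2}
Step 4: union(1, 7) -> merged; set of 1 now {1, 7}
Step 5: union(6, 3) -> merged; set of 6 now {3, 4, 6}
Step 6: union(6, 4) -> already same set; set of 6 now {3, 4, 6}
Step 7: find(4) -> no change; set of 4 is {3, 4, 6}
Step 8: union(3, 0) -> merged; set of 3 now {0, 2, 3, 4, 6}
Step 9: find(3) -> no change; set of 3 is {0, 2, 3, 4, 6}
Step 10: union(5, 6) -> merged; set of 5 now {0, 2, 3, 4, 5, 6}
Component of 2: {0, 2, 3, 4, 5, 6}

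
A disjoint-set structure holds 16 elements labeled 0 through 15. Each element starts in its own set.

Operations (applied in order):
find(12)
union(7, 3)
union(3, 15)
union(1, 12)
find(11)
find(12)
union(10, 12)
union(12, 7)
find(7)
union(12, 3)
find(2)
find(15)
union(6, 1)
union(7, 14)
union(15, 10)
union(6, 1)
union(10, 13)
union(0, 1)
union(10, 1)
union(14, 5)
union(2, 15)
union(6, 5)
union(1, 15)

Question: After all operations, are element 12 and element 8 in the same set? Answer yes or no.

Answer: no

Derivation:
Step 1: find(12) -> no change; set of 12 is {12}
Step 2: union(7, 3) -> merged; set of 7 now {3, 7}
Step 3: union(3, 15) -> merged; set of 3 now {3, 7, 15}
Step 4: union(1, 12) -> merged; set of 1 now {1, 12}
Step 5: find(11) -> no change; set of 11 is {11}
Step 6: find(12) -> no change; set of 12 is {1, 12}
Step 7: union(10, 12) -> merged; set of 10 now {1, 10, 12}
Step 8: union(12, 7) -> merged; set of 12 now {1, 3, 7, 10, 12, 15}
Step 9: find(7) -> no change; set of 7 is {1, 3, 7, 10, 12, 15}
Step 10: union(12, 3) -> already same set; set of 12 now {1, 3, 7, 10, 12, 15}
Step 11: find(2) -> no change; set of 2 is {2}
Step 12: find(15) -> no change; set of 15 is {1, 3, 7, 10, 12, 15}
Step 13: union(6, 1) -> merged; set of 6 now {1, 3, 6, 7, 10, 12, 15}
Step 14: union(7, 14) -> merged; set of 7 now {1, 3, 6, 7, 10, 12, 14, 15}
Step 15: union(15, 10) -> already same set; set of 15 now {1, 3, 6, 7, 10, 12, 14, 15}
Step 16: union(6, 1) -> already same set; set of 6 now {1, 3, 6, 7, 10, 12, 14, 15}
Step 17: union(10, 13) -> merged; set of 10 now {1, 3, 6, 7, 10, 12, 13, 14, 15}
Step 18: union(0, 1) -> merged; set of 0 now {0, 1, 3, 6, 7, 10, 12, 13, 14, 15}
Step 19: union(10, 1) -> already same set; set of 10 now {0, 1, 3, 6, 7, 10, 12, 13, 14, 15}
Step 20: union(14, 5) -> merged; set of 14 now {0, 1, 3, 5, 6, 7, 10, 12, 13, 14, 15}
Step 21: union(2, 15) -> merged; set of 2 now {0, 1, 2, 3, 5, 6, 7, 10, 12, 13, 14, 15}
Step 22: union(6, 5) -> already same set; set of 6 now {0, 1, 2, 3, 5, 6, 7, 10, 12, 13, 14, 15}
Step 23: union(1, 15) -> already same set; set of 1 now {0, 1, 2, 3, 5, 6, 7, 10, 12, 13, 14, 15}
Set of 12: {0, 1, 2, 3, 5, 6, 7, 10, 12, 13, 14, 15}; 8 is not a member.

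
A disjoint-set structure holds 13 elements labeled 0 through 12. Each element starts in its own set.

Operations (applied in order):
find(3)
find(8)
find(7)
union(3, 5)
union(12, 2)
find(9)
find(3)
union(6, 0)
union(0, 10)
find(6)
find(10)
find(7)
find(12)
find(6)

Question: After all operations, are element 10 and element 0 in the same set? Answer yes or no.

Step 1: find(3) -> no change; set of 3 is {3}
Step 2: find(8) -> no change; set of 8 is {8}
Step 3: find(7) -> no change; set of 7 is {7}
Step 4: union(3, 5) -> merged; set of 3 now {3, 5}
Step 5: union(12, 2) -> merged; set of 12 now {2, 12}
Step 6: find(9) -> no change; set of 9 is {9}
Step 7: find(3) -> no change; set of 3 is {3, 5}
Step 8: union(6, 0) -> merged; set of 6 now {0, 6}
Step 9: union(0, 10) -> merged; set of 0 now {0, 6, 10}
Step 10: find(6) -> no change; set of 6 is {0, 6, 10}
Step 11: find(10) -> no change; set of 10 is {0, 6, 10}
Step 12: find(7) -> no change; set of 7 is {7}
Step 13: find(12) -> no change; set of 12 is {2, 12}
Step 14: find(6) -> no change; set of 6 is {0, 6, 10}
Set of 10: {0, 6, 10}; 0 is a member.

Answer: yes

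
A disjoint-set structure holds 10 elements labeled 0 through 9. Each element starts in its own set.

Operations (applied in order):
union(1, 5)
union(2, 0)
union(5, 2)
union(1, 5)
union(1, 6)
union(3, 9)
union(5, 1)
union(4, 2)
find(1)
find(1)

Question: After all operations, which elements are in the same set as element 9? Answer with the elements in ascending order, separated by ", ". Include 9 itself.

Step 1: union(1, 5) -> merged; set of 1 now {1, 5}
Step 2: union(2, 0) -> merged; set of 2 now {0, 2}
Step 3: union(5, 2) -> merged; set of 5 now {0, 1, 2, 5}
Step 4: union(1, 5) -> already same set; set of 1 now {0, 1, 2, 5}
Step 5: union(1, 6) -> merged; set of 1 now {0, 1, 2, 5, 6}
Step 6: union(3, 9) -> merged; set of 3 now {3, 9}
Step 7: union(5, 1) -> already same set; set of 5 now {0, 1, 2, 5, 6}
Step 8: union(4, 2) -> merged; set of 4 now {0, 1, 2, 4, 5, 6}
Step 9: find(1) -> no change; set of 1 is {0, 1, 2, 4, 5, 6}
Step 10: find(1) -> no change; set of 1 is {0, 1, 2, 4, 5, 6}
Component of 9: {3, 9}

Answer: 3, 9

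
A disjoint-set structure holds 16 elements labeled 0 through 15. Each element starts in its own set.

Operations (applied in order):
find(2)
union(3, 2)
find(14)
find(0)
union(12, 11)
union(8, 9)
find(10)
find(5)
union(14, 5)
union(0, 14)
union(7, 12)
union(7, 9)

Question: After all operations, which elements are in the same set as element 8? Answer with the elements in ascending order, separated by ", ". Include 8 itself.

Step 1: find(2) -> no change; set of 2 is {2}
Step 2: union(3, 2) -> merged; set of 3 now {2, 3}
Step 3: find(14) -> no change; set of 14 is {14}
Step 4: find(0) -> no change; set of 0 is {0}
Step 5: union(12, 11) -> merged; set of 12 now {11, 12}
Step 6: union(8, 9) -> merged; set of 8 now {8, 9}
Step 7: find(10) -> no change; set of 10 is {10}
Step 8: find(5) -> no change; set of 5 is {5}
Step 9: union(14, 5) -> merged; set of 14 now {5, 14}
Step 10: union(0, 14) -> merged; set of 0 now {0, 5, 14}
Step 11: union(7, 12) -> merged; set of 7 now {7, 11, 12}
Step 12: union(7, 9) -> merged; set of 7 now {7, 8, 9, 11, 12}
Component of 8: {7, 8, 9, 11, 12}

Answer: 7, 8, 9, 11, 12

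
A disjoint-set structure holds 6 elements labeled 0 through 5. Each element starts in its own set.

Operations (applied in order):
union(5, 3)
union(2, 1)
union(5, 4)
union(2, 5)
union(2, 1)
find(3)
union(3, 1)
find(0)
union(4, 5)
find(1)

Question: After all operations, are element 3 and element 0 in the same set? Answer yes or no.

Answer: no

Derivation:
Step 1: union(5, 3) -> merged; set of 5 now {3, 5}
Step 2: union(2, 1) -> merged; set of 2 now {1, 2}
Step 3: union(5, 4) -> merged; set of 5 now {3, 4, 5}
Step 4: union(2, 5) -> merged; set of 2 now {1, 2, 3, 4, 5}
Step 5: union(2, 1) -> already same set; set of 2 now {1, 2, 3, 4, 5}
Step 6: find(3) -> no change; set of 3 is {1, 2, 3, 4, 5}
Step 7: union(3, 1) -> already same set; set of 3 now {1, 2, 3, 4, 5}
Step 8: find(0) -> no change; set of 0 is {0}
Step 9: union(4, 5) -> already same set; set of 4 now {1, 2, 3, 4, 5}
Step 10: find(1) -> no change; set of 1 is {1, 2, 3, 4, 5}
Set of 3: {1, 2, 3, 4, 5}; 0 is not a member.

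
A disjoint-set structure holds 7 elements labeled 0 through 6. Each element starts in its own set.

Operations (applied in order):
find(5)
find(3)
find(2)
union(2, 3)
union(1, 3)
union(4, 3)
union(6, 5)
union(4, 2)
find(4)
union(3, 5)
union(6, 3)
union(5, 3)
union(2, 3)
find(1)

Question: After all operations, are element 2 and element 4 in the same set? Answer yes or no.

Answer: yes

Derivation:
Step 1: find(5) -> no change; set of 5 is {5}
Step 2: find(3) -> no change; set of 3 is {3}
Step 3: find(2) -> no change; set of 2 is {2}
Step 4: union(2, 3) -> merged; set of 2 now {2, 3}
Step 5: union(1, 3) -> merged; set of 1 now {1, 2, 3}
Step 6: union(4, 3) -> merged; set of 4 now {1, 2, 3, 4}
Step 7: union(6, 5) -> merged; set of 6 now {5, 6}
Step 8: union(4, 2) -> already same set; set of 4 now {1, 2, 3, 4}
Step 9: find(4) -> no change; set of 4 is {1, 2, 3, 4}
Step 10: union(3, 5) -> merged; set of 3 now {1, 2, 3, 4, 5, 6}
Step 11: union(6, 3) -> already same set; set of 6 now {1, 2, 3, 4, 5, 6}
Step 12: union(5, 3) -> already same set; set of 5 now {1, 2, 3, 4, 5, 6}
Step 13: union(2, 3) -> already same set; set of 2 now {1, 2, 3, 4, 5, 6}
Step 14: find(1) -> no change; set of 1 is {1, 2, 3, 4, 5, 6}
Set of 2: {1, 2, 3, 4, 5, 6}; 4 is a member.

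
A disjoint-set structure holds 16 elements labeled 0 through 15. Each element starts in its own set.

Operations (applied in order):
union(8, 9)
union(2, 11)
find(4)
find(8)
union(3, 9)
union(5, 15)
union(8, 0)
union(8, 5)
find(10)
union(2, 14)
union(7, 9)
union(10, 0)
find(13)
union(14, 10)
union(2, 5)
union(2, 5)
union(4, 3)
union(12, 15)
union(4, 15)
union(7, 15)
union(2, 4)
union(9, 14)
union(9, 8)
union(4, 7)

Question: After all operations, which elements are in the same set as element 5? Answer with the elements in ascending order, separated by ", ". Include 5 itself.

Answer: 0, 2, 3, 4, 5, 7, 8, 9, 10, 11, 12, 14, 15

Derivation:
Step 1: union(8, 9) -> merged; set of 8 now {8, 9}
Step 2: union(2, 11) -> merged; set of 2 now {2, 11}
Step 3: find(4) -> no change; set of 4 is {4}
Step 4: find(8) -> no change; set of 8 is {8, 9}
Step 5: union(3, 9) -> merged; set of 3 now {3, 8, 9}
Step 6: union(5, 15) -> merged; set of 5 now {5, 15}
Step 7: union(8, 0) -> merged; set of 8 now {0, 3, 8, 9}
Step 8: union(8, 5) -> merged; set of 8 now {0, 3, 5, 8, 9, 15}
Step 9: find(10) -> no change; set of 10 is {10}
Step 10: union(2, 14) -> merged; set of 2 now {2, 11, 14}
Step 11: union(7, 9) -> merged; set of 7 now {0, 3, 5, 7, 8, 9, 15}
Step 12: union(10, 0) -> merged; set of 10 now {0, 3, 5, 7, 8, 9, 10, 15}
Step 13: find(13) -> no change; set of 13 is {13}
Step 14: union(14, 10) -> merged; set of 14 now {0, 2, 3, 5, 7, 8, 9, 10, 11, 14, 15}
Step 15: union(2, 5) -> already same set; set of 2 now {0, 2, 3, 5, 7, 8, 9, 10, 11, 14, 15}
Step 16: union(2, 5) -> already same set; set of 2 now {0, 2, 3, 5, 7, 8, 9, 10, 11, 14, 15}
Step 17: union(4, 3) -> merged; set of 4 now {0, 2, 3, 4, 5, 7, 8, 9, 10, 11, 14, 15}
Step 18: union(12, 15) -> merged; set of 12 now {0, 2, 3, 4, 5, 7, 8, 9, 10, 11, 12, 14, 15}
Step 19: union(4, 15) -> already same set; set of 4 now {0, 2, 3, 4, 5, 7, 8, 9, 10, 11, 12, 14, 15}
Step 20: union(7, 15) -> already same set; set of 7 now {0, 2, 3, 4, 5, 7, 8, 9, 10, 11, 12, 14, 15}
Step 21: union(2, 4) -> already same set; set of 2 now {0, 2, 3, 4, 5, 7, 8, 9, 10, 11, 12, 14, 15}
Step 22: union(9, 14) -> already same set; set of 9 now {0, 2, 3, 4, 5, 7, 8, 9, 10, 11, 12, 14, 15}
Step 23: union(9, 8) -> already same set; set of 9 now {0, 2, 3, 4, 5, 7, 8, 9, 10, 11, 12, 14, 15}
Step 24: union(4, 7) -> already same set; set of 4 now {0, 2, 3, 4, 5, 7, 8, 9, 10, 11, 12, 14, 15}
Component of 5: {0, 2, 3, 4, 5, 7, 8, 9, 10, 11, 12, 14, 15}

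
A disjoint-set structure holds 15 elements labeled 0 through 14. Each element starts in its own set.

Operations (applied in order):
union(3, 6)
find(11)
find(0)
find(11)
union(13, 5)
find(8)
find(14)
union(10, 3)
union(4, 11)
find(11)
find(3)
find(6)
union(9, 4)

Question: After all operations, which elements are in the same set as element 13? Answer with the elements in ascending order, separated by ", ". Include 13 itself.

Answer: 5, 13

Derivation:
Step 1: union(3, 6) -> merged; set of 3 now {3, 6}
Step 2: find(11) -> no change; set of 11 is {11}
Step 3: find(0) -> no change; set of 0 is {0}
Step 4: find(11) -> no change; set of 11 is {11}
Step 5: union(13, 5) -> merged; set of 13 now {5, 13}
Step 6: find(8) -> no change; set of 8 is {8}
Step 7: find(14) -> no change; set of 14 is {14}
Step 8: union(10, 3) -> merged; set of 10 now {3, 6, 10}
Step 9: union(4, 11) -> merged; set of 4 now {4, 11}
Step 10: find(11) -> no change; set of 11 is {4, 11}
Step 11: find(3) -> no change; set of 3 is {3, 6, 10}
Step 12: find(6) -> no change; set of 6 is {3, 6, 10}
Step 13: union(9, 4) -> merged; set of 9 now {4, 9, 11}
Component of 13: {5, 13}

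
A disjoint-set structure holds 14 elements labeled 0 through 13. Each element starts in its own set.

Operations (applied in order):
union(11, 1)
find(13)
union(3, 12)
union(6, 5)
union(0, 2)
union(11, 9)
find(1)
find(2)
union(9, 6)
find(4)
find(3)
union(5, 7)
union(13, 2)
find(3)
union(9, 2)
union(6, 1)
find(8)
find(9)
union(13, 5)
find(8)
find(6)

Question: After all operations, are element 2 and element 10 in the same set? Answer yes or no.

Step 1: union(11, 1) -> merged; set of 11 now {1, 11}
Step 2: find(13) -> no change; set of 13 is {13}
Step 3: union(3, 12) -> merged; set of 3 now {3, 12}
Step 4: union(6, 5) -> merged; set of 6 now {5, 6}
Step 5: union(0, 2) -> merged; set of 0 now {0, 2}
Step 6: union(11, 9) -> merged; set of 11 now {1, 9, 11}
Step 7: find(1) -> no change; set of 1 is {1, 9, 11}
Step 8: find(2) -> no change; set of 2 is {0, 2}
Step 9: union(9, 6) -> merged; set of 9 now {1, 5, 6, 9, 11}
Step 10: find(4) -> no change; set of 4 is {4}
Step 11: find(3) -> no change; set of 3 is {3, 12}
Step 12: union(5, 7) -> merged; set of 5 now {1, 5, 6, 7, 9, 11}
Step 13: union(13, 2) -> merged; set of 13 now {0, 2, 13}
Step 14: find(3) -> no change; set of 3 is {3, 12}
Step 15: union(9, 2) -> merged; set of 9 now {0, 1, 2, 5, 6, 7, 9, 11, 13}
Step 16: union(6, 1) -> already same set; set of 6 now {0, 1, 2, 5, 6, 7, 9, 11, 13}
Step 17: find(8) -> no change; set of 8 is {8}
Step 18: find(9) -> no change; set of 9 is {0, 1, 2, 5, 6, 7, 9, 11, 13}
Step 19: union(13, 5) -> already same set; set of 13 now {0, 1, 2, 5, 6, 7, 9, 11, 13}
Step 20: find(8) -> no change; set of 8 is {8}
Step 21: find(6) -> no change; set of 6 is {0, 1, 2, 5, 6, 7, 9, 11, 13}
Set of 2: {0, 1, 2, 5, 6, 7, 9, 11, 13}; 10 is not a member.

Answer: no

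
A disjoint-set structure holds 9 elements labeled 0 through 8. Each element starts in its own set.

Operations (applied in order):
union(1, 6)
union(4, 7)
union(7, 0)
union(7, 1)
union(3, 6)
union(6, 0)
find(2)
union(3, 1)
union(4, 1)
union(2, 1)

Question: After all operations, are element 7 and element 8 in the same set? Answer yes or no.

Answer: no

Derivation:
Step 1: union(1, 6) -> merged; set of 1 now {1, 6}
Step 2: union(4, 7) -> merged; set of 4 now {4, 7}
Step 3: union(7, 0) -> merged; set of 7 now {0, 4, 7}
Step 4: union(7, 1) -> merged; set of 7 now {0, 1, 4, 6, 7}
Step 5: union(3, 6) -> merged; set of 3 now {0, 1, 3, 4, 6, 7}
Step 6: union(6, 0) -> already same set; set of 6 now {0, 1, 3, 4, 6, 7}
Step 7: find(2) -> no change; set of 2 is {2}
Step 8: union(3, 1) -> already same set; set of 3 now {0, 1, 3, 4, 6, 7}
Step 9: union(4, 1) -> already same set; set of 4 now {0, 1, 3, 4, 6, 7}
Step 10: union(2, 1) -> merged; set of 2 now {0, 1, 2, 3, 4, 6, 7}
Set of 7: {0, 1, 2, 3, 4, 6, 7}; 8 is not a member.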